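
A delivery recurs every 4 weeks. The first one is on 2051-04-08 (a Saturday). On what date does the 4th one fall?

2051-07-01

The 4th occurrence is 3 intervals after the first: 3 × 28 = 84 days after 2051-04-08.
April has 30 days — 22 days to the end of April leaves 62.
May has 31 days (31 left).
June has 30 days (1 left).
1 day into July → 2051-07-01.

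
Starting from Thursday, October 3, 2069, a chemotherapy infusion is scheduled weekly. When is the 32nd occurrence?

May 8, 2070

The 32nd occurrence is 31 intervals after the first: 31 × 7 = 217 days after October 3, 2069.
October has 31 days — 28 days to the end of October leaves 189.
November has 30 days (159 left).
December has 31 days (128 left).
January has 31 days (97 left).
February has 28 days (69 left).
March has 31 days (38 left).
April has 30 days (8 left).
8 days into May → May 8, 2070.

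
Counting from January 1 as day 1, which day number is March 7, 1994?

66

Days in months before March: 31 + 28 = 59.
Plus 7 days into March → day 66.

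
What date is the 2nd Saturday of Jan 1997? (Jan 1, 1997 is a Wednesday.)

Jan 1997 begins on a Wednesday, so the first Saturday is Jan 4 (3 days later).
The 2nd Saturday is 1 weeks later: 4 + 7 = 11.

Jan 11, 1997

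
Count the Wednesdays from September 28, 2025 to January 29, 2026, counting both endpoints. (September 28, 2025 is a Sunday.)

September 28, 2025 is a Sunday; the first Wednesday on or after it is October 1, 2025 (3 days later).
From October 1, 2025 to January 29, 2026: 30 + 30 + 31 + 29 = 120 days (rest of October, November, December, January).
120 ÷ 7 = 17 full weeks with remainder 1, so 17 more Wednesdays after the first → 18.

18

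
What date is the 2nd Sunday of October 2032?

2032-10-10

October 2032 begins on a Friday, so the first Sunday is October 3 (2 days later).
The 2nd Sunday is 1 weeks later: 3 + 7 = 10.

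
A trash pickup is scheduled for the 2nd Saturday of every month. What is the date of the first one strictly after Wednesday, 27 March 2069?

March 2069 starts on a Friday; its first Saturday is the 2nd, so the 2nd Saturday is the 9th — 9 March 2069.
That is not after 27 March 2069, so look at April 2069.
April 2069 starts on a Monday; its first Saturday is the 6th, so the 2nd Saturday is the 13th — 13 April 2069.

13 April 2069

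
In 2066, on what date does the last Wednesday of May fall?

May 2066 begins on a Saturday, so the first Wednesday is May 5 (4 days later).
May 2066 has 31 days. Adding weeks: 5, 12, 19, 26 — the last one ≤ 31 is the 26th.

May 26, 2066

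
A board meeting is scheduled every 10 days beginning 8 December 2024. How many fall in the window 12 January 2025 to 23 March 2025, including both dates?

Occurrences land 10·i days after 8 December 2024 for i = 0, 1, 2, …
12 January 2025 is 35 days after the start; 35 ÷ 10 = 3 remainder 5; since the remainder is 5, round up to i = 4. First occurrence in the window: #5 on 17 January 2025 (4×10 = 40 days in).
23 March 2025 is 105 days after the start; 105 ÷ 10 = 10 remainder 5. Last occurrence in the window: #11 on 18 March 2025.
Occurrences #5 through #11: 7 in total.

7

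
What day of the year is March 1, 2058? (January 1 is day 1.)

60

Days in months before March: 31 + 28 = 59.
Plus 1 day into March → day 60.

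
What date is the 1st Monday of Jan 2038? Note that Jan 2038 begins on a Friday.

Jan 4, 2038

Jan 2038 begins on a Friday, so the first Monday is Jan 4 (3 days later).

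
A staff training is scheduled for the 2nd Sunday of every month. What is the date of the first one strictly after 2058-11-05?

2058-11-10

November 2058 starts on a Friday; its first Sunday is the 3rd, so the 2nd Sunday is the 10th — 2058-11-10.
2058-11-10 is after 2058-11-05, so that is the next one.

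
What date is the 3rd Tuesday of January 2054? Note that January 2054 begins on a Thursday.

January 20, 2054

January 2054 begins on a Thursday, so the first Tuesday is January 6 (5 days later).
The 3rd Tuesday is 2 weeks later: 6 + 14 = 20.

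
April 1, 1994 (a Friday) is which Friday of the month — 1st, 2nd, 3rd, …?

Day 1 falls in week ⌈1/7⌉ of the month.
Days 1–7 hold the 1st Friday, 8–14 the 2nd, 15–21 the 3rd, 22–28 the 4th, 29–31 the 5th.
1 is in the range for the 1st.

1st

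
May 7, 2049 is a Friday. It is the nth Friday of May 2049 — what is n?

Day 7 falls in week ⌈7/7⌉ of the month.
Days 1–7 hold the 1st Friday, 8–14 the 2nd, 15–21 the 3rd, 22–28 the 4th, 29–31 the 5th.
7 is in the range for the 1st.

1st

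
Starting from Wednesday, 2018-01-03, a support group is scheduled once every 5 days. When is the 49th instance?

The 49th occurrence is 48 intervals after the first: 48 × 5 = 240 days after 2018-01-03.
January has 31 days — 28 days to the end of January leaves 212.
February has 28 days (184 left).
March has 31 days (153 left).
April has 30 days (123 left).
May has 31 days (92 left).
June has 30 days (62 left).
July has 31 days (31 left).
31 days into August → 2018-08-31.

2018-08-31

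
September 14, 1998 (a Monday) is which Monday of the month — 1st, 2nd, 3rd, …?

2nd

Day 14 falls in week ⌈14/7⌉ of the month.
Days 1–7 hold the 1st Monday, 8–14 the 2nd, 15–21 the 3rd, 22–28 the 4th, 29–31 the 5th.
14 is in the range for the 2nd.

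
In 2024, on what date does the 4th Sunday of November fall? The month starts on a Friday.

November 24, 2024

November 2024 begins on a Friday, so the first Sunday is November 3 (2 days later).
The 4th Sunday is 3 weeks later: 3 + 21 = 24.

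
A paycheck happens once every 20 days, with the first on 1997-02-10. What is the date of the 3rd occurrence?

The 3rd occurrence is 2 intervals after the first: 2 × 20 = 40 days after 1997-02-10.
February has 28 days — 18 days to the end of February leaves 22.
22 days into March → 1997-03-22.

1997-03-22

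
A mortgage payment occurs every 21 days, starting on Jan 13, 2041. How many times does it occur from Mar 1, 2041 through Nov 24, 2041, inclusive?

Occurrences land 21·i days after Jan 13, 2041 for i = 0, 1, 2, …
Mar 1, 2041 is 47 days after the start; 47 ÷ 21 = 2 remainder 5; since the remainder is 5, round up to i = 3. First occurrence in the window: #4 on Mar 17, 2041 (3×21 = 63 days in).
Nov 24, 2041 is 315 days after the start; 315 ÷ 21 = 15 remainder 0. Last occurrence in the window: #16 on Nov 24, 2041.
Occurrences #4 through #16: 13 in total.

13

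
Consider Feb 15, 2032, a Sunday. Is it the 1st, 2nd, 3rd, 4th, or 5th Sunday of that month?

Day 15 falls in week ⌈15/7⌉ of the month.
Days 1–7 hold the 1st Sunday, 8–14 the 2nd, 15–21 the 3rd, 22–28 the 4th, 29–31 the 5th.
15 is in the range for the 3rd.

3rd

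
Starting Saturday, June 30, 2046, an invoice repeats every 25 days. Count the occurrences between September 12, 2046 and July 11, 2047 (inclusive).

Occurrences land 25·i days after June 30, 2046 for i = 0, 1, 2, …
September 12, 2046 is 74 days after the start; 74 ÷ 25 = 2 remainder 24; since the remainder is 24, round up to i = 3. First occurrence in the window: #4 on September 13, 2046 (3×25 = 75 days in).
July 11, 2047 is 376 days after the start; 376 ÷ 25 = 15 remainder 1. Last occurrence in the window: #16 on July 10, 2047.
Occurrences #4 through #16: 13 in total.

13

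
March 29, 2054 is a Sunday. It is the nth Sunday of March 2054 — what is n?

5th

Day 29 falls in week ⌈29/7⌉ of the month.
Days 1–7 hold the 1st Sunday, 8–14 the 2nd, 15–21 the 3rd, 22–28 the 4th, 29–31 the 5th.
29 is in the range for the 5th.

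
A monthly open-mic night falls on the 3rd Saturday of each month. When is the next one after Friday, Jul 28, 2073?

Aug 19, 2073

Jul 2073 starts on a Saturday; its first Saturday is the 1st, so the 3rd Saturday is the 15th — Jul 15, 2073.
That is not after Jul 28, 2073, so look at Aug 2073.
Aug 2073 starts on a Tuesday; its first Saturday is the 5th, so the 3rd Saturday is the 19th — Aug 19, 2073.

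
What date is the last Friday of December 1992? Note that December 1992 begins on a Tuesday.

December 1992 begins on a Tuesday, so the first Friday is December 4 (3 days later).
December 1992 has 31 days. Adding weeks: 4, 11, 18, 25 — the last one ≤ 31 is the 25th.

25 December 1992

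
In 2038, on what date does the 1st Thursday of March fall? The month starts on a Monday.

2038-03-04

March 2038 begins on a Monday, so the first Thursday is March 4 (3 days later).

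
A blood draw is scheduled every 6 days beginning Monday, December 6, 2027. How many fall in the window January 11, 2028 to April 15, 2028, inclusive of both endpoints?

16

Occurrences land 6·i days after December 6, 2027 for i = 0, 1, 2, …
January 11, 2028 is 36 days after the start; 36 ÷ 6 = 6 remainder 0. First occurrence in the window: #7 on January 11, 2028 (6×6 = 36 days in).
April 15, 2028 is 131 days after the start; 131 ÷ 6 = 21 remainder 5. Last occurrence in the window: #22 on April 10, 2028.
Occurrences #7 through #22: 16 in total.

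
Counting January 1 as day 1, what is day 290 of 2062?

Jan has 31 days (290 − 31 = 259 remain).
Feb has 28 days (259 − 28 = 231 remain).
Mar has 31 days (231 − 31 = 200 remain).
Apr has 30 days (200 − 30 = 170 remain).
May has 31 days (170 − 31 = 139 remain).
Jun has 30 days (139 − 30 = 109 remain).
Jul has 31 days (109 − 31 = 78 remain).
Aug has 31 days (78 − 31 = 47 remain).
Sep has 30 days (47 − 30 = 17 remain).
17 into Oct → Oct 17.

Oct 17, 2062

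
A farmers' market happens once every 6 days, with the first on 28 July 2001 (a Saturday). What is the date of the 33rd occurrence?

5 February 2002

The 33rd occurrence is 32 intervals after the first: 32 × 6 = 192 days after 28 July 2001.
July has 31 days — 3 days to the end of July leaves 189.
August has 31 days (158 left).
September has 30 days (128 left).
October has 31 days (97 left).
November has 30 days (67 left).
December has 31 days (36 left).
January has 31 days (5 left).
5 days into February → 5 February 2002.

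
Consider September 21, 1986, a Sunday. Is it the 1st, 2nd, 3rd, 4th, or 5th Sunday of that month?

3rd

Day 21 falls in week ⌈21/7⌉ of the month.
Days 1–7 hold the 1st Sunday, 8–14 the 2nd, 15–21 the 3rd, 22–28 the 4th, 29–31 the 5th.
21 is in the range for the 3rd.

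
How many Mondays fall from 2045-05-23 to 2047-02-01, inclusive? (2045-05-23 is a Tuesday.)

88

2045-05-23 is a Tuesday; the first Monday on or after it is 2045-05-29 (6 days later).
From 2045-05-29 to 2047-02-01: 216 + 365 + 32 = 613 days (rest of 2045, 2046, to 2047-02-01 in 2047).
613 ÷ 7 = 87 full weeks with remainder 4, so 87 more Mondays after the first → 88.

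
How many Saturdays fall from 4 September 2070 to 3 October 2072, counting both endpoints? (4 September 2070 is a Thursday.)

109

4 September 2070 is a Thursday; the first Saturday on or after it is 6 September 2070 (2 days later).
From 6 September 2070 to 3 October 2072: 116 + 365 + 277 = 758 days (rest of 2070, 2071, to 3 October 2072 in 2072).
758 ÷ 7 = 108 full weeks with remainder 2, so 108 more Saturdays after the first → 109.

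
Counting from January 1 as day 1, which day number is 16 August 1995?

228

Days in months before August: 31 + 28 + 31 + 30 + 31 + 30 + 31 = 212.
Plus 16 days into August → day 228.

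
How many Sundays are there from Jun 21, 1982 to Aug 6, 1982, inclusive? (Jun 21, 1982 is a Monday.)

Jun 21, 1982 is a Monday; the first Sunday on or after it is Jun 27, 1982 (6 days later).
From Jun 27, 1982 to Aug 6, 1982: 3 + 31 + 6 = 40 days (rest of Jun, Jul, Aug).
40 ÷ 7 = 5 full weeks with remainder 5, so 5 more Sundays after the first → 6.

6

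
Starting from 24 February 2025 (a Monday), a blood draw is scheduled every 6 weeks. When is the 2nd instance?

7 April 2025

The 2nd occurrence is 1 interval after the first: 1 × 42 = 42 days after 24 February 2025.
February has 28 days — 4 days to the end of February leaves 38.
March has 31 days (7 left).
7 days into April → 7 April 2025.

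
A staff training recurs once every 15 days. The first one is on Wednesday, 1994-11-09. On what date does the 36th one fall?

The 36th occurrence is 35 intervals after the first: 35 × 15 = 525 days after 1994-11-09.
November has 30 days — 21 days to the end of November leaves 504.
From end of November to end of 1994 is 31 days (473 left).
1995 has 365 days (108 left).
January has 31 days (77 left).
February has 29 days (48 left).
March has 31 days (17 left).
17 days into April → 1996-04-17.

1996-04-17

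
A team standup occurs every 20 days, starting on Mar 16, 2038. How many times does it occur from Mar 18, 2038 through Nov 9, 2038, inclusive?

Occurrences land 20·i days after Mar 16, 2038 for i = 0, 1, 2, …
Mar 18, 2038 is 2 days after the start; 2 ÷ 20 = 0 remainder 2; since the remainder is 2, round up to i = 1. First occurrence in the window: #2 on Apr 5, 2038 (1×20 = 20 days in).
Nov 9, 2038 is 238 days after the start; 238 ÷ 20 = 11 remainder 18. Last occurrence in the window: #12 on Oct 22, 2038.
Occurrences #2 through #12: 11 in total.

11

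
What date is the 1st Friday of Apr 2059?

Apr 4, 2059

The first Friday of Apr 2059 is Apr 4.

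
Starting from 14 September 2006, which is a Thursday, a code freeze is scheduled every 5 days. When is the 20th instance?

The 20th occurrence is 19 intervals after the first: 19 × 5 = 95 days after 14 September 2006.
September has 30 days — 16 days to the end of September leaves 79.
October has 31 days (48 left).
November has 30 days (18 left).
18 days into December → 18 December 2006.

18 December 2006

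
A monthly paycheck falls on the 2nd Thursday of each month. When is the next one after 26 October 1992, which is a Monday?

12 November 1992

October 1992 starts on a Thursday; its first Thursday is the 1st, so the 2nd Thursday is the 8th — 8 October 1992.
That is not after 26 October 1992, so look at November 1992.
November 1992 starts on a Sunday; its first Thursday is the 5th, so the 2nd Thursday is the 12th — 12 November 1992.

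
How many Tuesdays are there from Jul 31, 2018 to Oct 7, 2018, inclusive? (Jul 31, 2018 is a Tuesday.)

10

Jul 31, 2018 is a Tuesday; the first Tuesday on or after it is Jul 31, 2018.
From Jul 31, 2018 to Oct 7, 2018: 0 + 31 + 30 + 7 = 68 days (rest of Jul, Aug, Sep, Oct).
68 ÷ 7 = 9 full weeks with remainder 5, so 9 more Tuesdays after the first → 10.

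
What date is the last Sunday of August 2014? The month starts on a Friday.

31 August 2014

August 2014 begins on a Friday, so the first Sunday is August 3 (2 days later).
August 2014 has 31 days. Adding weeks: 3, 10, 17, 24, 31 — the last one ≤ 31 is the 31st.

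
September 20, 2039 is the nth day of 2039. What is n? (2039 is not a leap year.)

Days in months before September: 31 + 28 + 31 + 30 + 31 + 30 + 31 + 31 = 243.
Plus 20 days into September → day 263.

263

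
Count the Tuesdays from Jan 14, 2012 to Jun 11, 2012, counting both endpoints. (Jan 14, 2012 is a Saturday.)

21

Jan 14, 2012 is a Saturday; the first Tuesday on or after it is Jan 17, 2012 (3 days later).
From Jan 17, 2012 to Jun 11, 2012: 14 + 29 + 31 + 30 + 31 + 11 = 146 days (rest of Jan, Feb, Mar, Apr, May, Jun).
146 ÷ 7 = 20 full weeks with remainder 6, so 20 more Tuesdays after the first → 21.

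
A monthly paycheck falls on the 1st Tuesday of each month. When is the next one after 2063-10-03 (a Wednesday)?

October 2063 starts on a Monday, so its 1st Tuesday is 2063-10-02 (1 day in).
That is not after 2063-10-03, so look at November 2063.
November 2063 starts on a Thursday, so its 1st Tuesday is 2063-11-06 (5 days in).

2063-11-06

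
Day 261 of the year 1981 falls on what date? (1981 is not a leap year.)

January has 31 days (261 − 31 = 230 remain).
February has 28 days (230 − 28 = 202 remain).
March has 31 days (202 − 31 = 171 remain).
April has 30 days (171 − 30 = 141 remain).
May has 31 days (141 − 31 = 110 remain).
June has 30 days (110 − 30 = 80 remain).
July has 31 days (80 − 31 = 49 remain).
August has 31 days (49 − 31 = 18 remain).
18 into September → September 18.

September 18, 1981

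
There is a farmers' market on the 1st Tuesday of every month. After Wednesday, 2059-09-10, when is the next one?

September 2059 starts on a Monday, so its 1st Tuesday is 2059-09-02 (1 day in).
That is not after 2059-09-10, so look at October 2059.
October 2059 starts on a Wednesday, so its 1st Tuesday is 2059-10-07 (6 days in).

2059-10-07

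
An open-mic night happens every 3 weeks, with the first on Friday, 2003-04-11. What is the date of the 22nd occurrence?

The 22nd occurrence is 21 intervals after the first: 21 × 21 = 441 days after 2003-04-11.
April has 30 days — 19 days to the end of April leaves 422.
From end of April to end of 2003 is 245 days (177 left).
January has 31 days (146 left).
February has 29 days (117 left).
March has 31 days (86 left).
April has 30 days (56 left).
May has 31 days (25 left).
25 days into June → 2004-06-25.

2004-06-25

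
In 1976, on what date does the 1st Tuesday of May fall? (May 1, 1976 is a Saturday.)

4 May 1976

May 1976 begins on a Saturday, so the first Tuesday is May 4 (3 days later).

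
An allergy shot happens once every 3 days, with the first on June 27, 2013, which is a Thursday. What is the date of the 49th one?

November 18, 2013

The 49th occurrence is 48 intervals after the first: 48 × 3 = 144 days after June 27, 2013.
June has 30 days — 3 days to the end of June leaves 141.
July has 31 days (110 left).
August has 31 days (79 left).
September has 30 days (49 left).
October has 31 days (18 left).
18 days into November → November 18, 2013.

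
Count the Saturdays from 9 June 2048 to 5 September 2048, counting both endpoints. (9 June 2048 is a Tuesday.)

9 June 2048 is a Tuesday; the first Saturday on or after it is 13 June 2048 (4 days later).
From 13 June 2048 to 5 September 2048: 17 + 31 + 31 + 5 = 84 days (rest of June, July, August, September).
84 ÷ 7 = 12 full weeks with remainder 0, so 12 more Saturdays after the first → 13.

13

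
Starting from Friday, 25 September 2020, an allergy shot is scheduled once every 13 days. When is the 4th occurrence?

The 4th occurrence is 3 intervals after the first: 3 × 13 = 39 days after 25 September 2020.
September has 30 days — 5 days to the end of September leaves 34.
October has 31 days (3 left).
3 days into November → 3 November 2020.

3 November 2020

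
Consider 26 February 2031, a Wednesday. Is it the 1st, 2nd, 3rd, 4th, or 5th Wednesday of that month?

Day 26 falls in week ⌈26/7⌉ of the month.
Days 1–7 hold the 1st Wednesday, 8–14 the 2nd, 15–21 the 3rd, 22–28 the 4th, 29–31 the 5th.
26 is in the range for the 4th.

4th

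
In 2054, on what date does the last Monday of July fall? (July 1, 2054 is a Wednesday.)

July 2054 begins on a Wednesday, so the first Monday is July 6 (5 days later).
July 2054 has 31 days. Adding weeks: 6, 13, 20, 27 — the last one ≤ 31 is the 27th.

July 27, 2054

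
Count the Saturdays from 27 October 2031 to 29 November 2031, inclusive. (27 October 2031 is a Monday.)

27 October 2031 is a Monday; the first Saturday on or after it is 1 November 2031 (5 days later).
From 1 November 2031 to 29 November 2031 is 29 − 1 = 28 days.
28 ÷ 7 = 4 full weeks with remainder 0, so 4 more Saturdays after the first → 5.

5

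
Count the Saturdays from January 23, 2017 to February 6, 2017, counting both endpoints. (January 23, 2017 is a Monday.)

January 23, 2017 is a Monday; the first Saturday on or after it is January 28, 2017 (5 days later).
From January 28, 2017 to February 6, 2017: 3 + 6 = 9 days (rest of January, February).
9 ÷ 7 = 1 full weeks with remainder 2, so 1 more Saturdays after the first → 2.

2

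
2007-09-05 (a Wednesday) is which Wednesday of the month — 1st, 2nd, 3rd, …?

1st

Day 5 falls in week ⌈5/7⌉ of the month.
Days 1–7 hold the 1st Wednesday, 8–14 the 2nd, 15–21 the 3rd, 22–28 the 4th, 29–31 the 5th.
5 is in the range for the 1st.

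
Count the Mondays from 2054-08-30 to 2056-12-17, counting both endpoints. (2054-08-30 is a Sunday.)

120

2054-08-30 is a Sunday; the first Monday on or after it is 2054-08-31 (1 day later).
From 2054-08-31 to 2056-12-17: 122 + 365 + 352 = 839 days (rest of 2054, 2055, to 2056-12-17 in 2056).
839 ÷ 7 = 119 full weeks with remainder 6, so 119 more Mondays after the first → 120.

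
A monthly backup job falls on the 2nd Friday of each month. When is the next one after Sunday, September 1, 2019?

September 2019 starts on a Sunday; its first Friday is the 6th, so the 2nd Friday is the 13th — September 13, 2019.
September 13, 2019 is after September 1, 2019, so that is the next one.

September 13, 2019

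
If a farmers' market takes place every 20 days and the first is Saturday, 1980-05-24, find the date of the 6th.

1980-09-01

The 6th occurrence is 5 intervals after the first: 5 × 20 = 100 days after 1980-05-24.
May has 31 days — 7 days to the end of May leaves 93.
June has 30 days (63 left).
July has 31 days (32 left).
August has 31 days (1 left).
1 day into September → 1980-09-01.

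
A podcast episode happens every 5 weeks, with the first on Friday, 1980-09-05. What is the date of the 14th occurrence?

The 14th occurrence is 13 intervals after the first: 13 × 35 = 455 days after 1980-09-05.
September has 30 days — 25 days to the end of September leaves 430.
From end of September to end of 1980 is 92 days (338 left).
January has 31 days (307 left).
February has 28 days (279 left).
March has 31 days (248 left).
April has 30 days (218 left).
May has 31 days (187 left).
June has 30 days (157 left).
July has 31 days (126 left).
August has 31 days (95 left).
September has 30 days (65 left).
October has 31 days (34 left).
November has 30 days (4 left).
4 days into December → 1981-12-04.

1981-12-04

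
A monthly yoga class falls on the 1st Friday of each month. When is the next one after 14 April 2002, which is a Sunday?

3 May 2002

April 2002 starts on a Monday, so its 1st Friday is 5 April 2002 (4 days in).
That is not after 14 April 2002, so look at May 2002.
May 2002 starts on a Wednesday, so its 1st Friday is 3 May 2002 (2 days in).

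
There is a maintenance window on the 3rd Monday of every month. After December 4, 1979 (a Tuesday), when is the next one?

December 1979 starts on a Saturday; its first Monday is the 3rd, so the 3rd Monday is the 17th — December 17, 1979.
December 17, 1979 is after December 4, 1979, so that is the next one.

December 17, 1979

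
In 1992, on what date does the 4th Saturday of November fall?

28 November 1992

November 1992 begins on a Sunday, so the first Saturday is November 7 (6 days later).
The 4th Saturday is 3 weeks later: 7 + 21 = 28.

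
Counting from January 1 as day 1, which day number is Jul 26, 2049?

Days in months before Jul: 31 + 28 + 31 + 30 + 31 + 30 = 181.
Plus 26 days into Jul → day 207.

207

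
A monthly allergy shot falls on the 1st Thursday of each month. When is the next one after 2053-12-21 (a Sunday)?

December 2053 starts on a Monday, so its 1st Thursday is 2053-12-04 (3 days in).
That is not after 2053-12-21, so look at January 2054.
January 2054 starts on a Thursday, so its 1st Thursday is 2054-01-01.

2054-01-01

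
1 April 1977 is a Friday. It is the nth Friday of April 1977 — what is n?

Day 1 falls in week ⌈1/7⌉ of the month.
Days 1–7 hold the 1st Friday, 8–14 the 2nd, 15–21 the 3rd, 22–28 the 4th, 29–31 the 5th.
1 is in the range for the 1st.

1st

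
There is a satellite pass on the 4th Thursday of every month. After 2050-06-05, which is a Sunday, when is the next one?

2050-06-23

June 2050 starts on a Wednesday; its first Thursday is the 2nd, so the 4th Thursday is the 23rd — 2050-06-23.
2050-06-23 is after 2050-06-05, so that is the next one.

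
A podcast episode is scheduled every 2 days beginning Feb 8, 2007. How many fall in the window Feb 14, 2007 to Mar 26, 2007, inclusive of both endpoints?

Occurrences land 2·i days after Feb 8, 2007 for i = 0, 1, 2, …
Feb 14, 2007 is 6 days after the start; 6 ÷ 2 = 3 remainder 0. First occurrence in the window: #4 on Feb 14, 2007 (3×2 = 6 days in).
Mar 26, 2007 is 46 days after the start; 46 ÷ 2 = 23 remainder 0. Last occurrence in the window: #24 on Mar 26, 2007.
Occurrences #4 through #24: 21 in total.

21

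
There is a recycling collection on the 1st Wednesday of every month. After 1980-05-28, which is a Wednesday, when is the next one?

May 1980 starts on a Thursday, so its 1st Wednesday is 1980-05-07 (6 days in).
That is not after 1980-05-28, so look at June 1980.
June 1980 starts on a Sunday, so its 1st Wednesday is 1980-06-04 (3 days in).

1980-06-04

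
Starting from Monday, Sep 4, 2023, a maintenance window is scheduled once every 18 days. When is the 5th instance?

Nov 15, 2023

The 5th occurrence is 4 intervals after the first: 4 × 18 = 72 days after Sep 4, 2023.
Sep has 30 days — 26 days to the end of Sep leaves 46.
Oct has 31 days (15 left).
15 days into Nov → Nov 15, 2023.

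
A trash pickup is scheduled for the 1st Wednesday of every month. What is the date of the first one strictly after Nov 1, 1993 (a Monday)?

Nov 3, 1993

Nov 1993 starts on a Monday, so its 1st Wednesday is Nov 3, 1993 (2 days in).
Nov 3, 1993 is after Nov 1, 1993, so that is the next one.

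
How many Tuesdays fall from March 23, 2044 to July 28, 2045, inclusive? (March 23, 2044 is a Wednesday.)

March 23, 2044 is a Wednesday; the first Tuesday on or after it is March 29, 2044 (6 days later).
From March 29, 2044 to July 28, 2045: 277 + 209 = 486 days (rest of 2044, to July 28, 2045 in 2045).
486 ÷ 7 = 69 full weeks with remainder 3, so 69 more Tuesdays after the first → 70.

70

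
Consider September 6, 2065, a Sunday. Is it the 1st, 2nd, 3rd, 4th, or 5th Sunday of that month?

1st

Day 6 falls in week ⌈6/7⌉ of the month.
Days 1–7 hold the 1st Sunday, 8–14 the 2nd, 15–21 the 3rd, 22–28 the 4th, 29–31 the 5th.
6 is in the range for the 1st.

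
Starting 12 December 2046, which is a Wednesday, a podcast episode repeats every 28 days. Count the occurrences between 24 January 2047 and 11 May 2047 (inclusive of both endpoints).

Occurrences land 28·i days after 12 December 2046 for i = 0, 1, 2, …
24 January 2047 is 43 days after the start; 43 ÷ 28 = 1 remainder 15; since the remainder is 15, round up to i = 2. First occurrence in the window: #3 on 6 February 2047 (2×28 = 56 days in).
11 May 2047 is 150 days after the start; 150 ÷ 28 = 5 remainder 10. Last occurrence in the window: #6 on 1 May 2047.
Occurrences #3 through #6: 4 in total.

4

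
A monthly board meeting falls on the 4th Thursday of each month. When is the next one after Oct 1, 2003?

Oct 23, 2003

Oct 2003 starts on a Wednesday; its first Thursday is the 2nd, so the 4th Thursday is the 23rd — Oct 23, 2003.
Oct 23, 2003 is after Oct 1, 2003, so that is the next one.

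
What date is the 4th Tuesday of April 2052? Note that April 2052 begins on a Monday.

23 April 2052

April 2052 begins on a Monday, so the first Tuesday is April 2 (1 day later).
The 4th Tuesday is 3 weeks later: 2 + 21 = 23.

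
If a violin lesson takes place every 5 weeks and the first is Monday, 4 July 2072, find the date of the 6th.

26 December 2072

The 6th occurrence is 5 intervals after the first: 5 × 35 = 175 days after 4 July 2072.
July has 31 days — 27 days to the end of July leaves 148.
August has 31 days (117 left).
September has 30 days (87 left).
October has 31 days (56 left).
November has 30 days (26 left).
26 days into December → 26 December 2072.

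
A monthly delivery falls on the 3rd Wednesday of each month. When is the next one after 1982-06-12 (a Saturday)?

1982-06-16

June 1982 starts on a Tuesday; its first Wednesday is the 2nd, so the 3rd Wednesday is the 16th — 1982-06-16.
1982-06-16 is after 1982-06-12, so that is the next one.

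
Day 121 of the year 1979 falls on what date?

January has 31 days (121 − 31 = 90 remain).
February has 28 days (90 − 28 = 62 remain).
March has 31 days (62 − 31 = 31 remain).
April has 30 days (31 − 30 = 1 remain).
1 into May → May 1.

May 1, 1979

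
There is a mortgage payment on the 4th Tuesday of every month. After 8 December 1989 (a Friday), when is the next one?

December 1989 starts on a Friday; its first Tuesday is the 5th, so the 4th Tuesday is the 26th — 26 December 1989.
26 December 1989 is after 8 December 1989, so that is the next one.

26 December 1989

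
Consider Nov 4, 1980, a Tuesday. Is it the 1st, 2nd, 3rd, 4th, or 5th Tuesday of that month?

Day 4 falls in week ⌈4/7⌉ of the month.
Days 1–7 hold the 1st Tuesday, 8–14 the 2nd, 15–21 the 3rd, 22–28 the 4th, 29–31 the 5th.
4 is in the range for the 1st.

1st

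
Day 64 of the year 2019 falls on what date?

January has 31 days (64 − 31 = 33 remain).
February has 28 days (33 − 28 = 5 remain).
5 into March → March 5.

March 5, 2019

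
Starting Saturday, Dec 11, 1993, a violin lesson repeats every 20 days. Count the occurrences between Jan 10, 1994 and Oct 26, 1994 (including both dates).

Occurrences land 20·i days after Dec 11, 1993 for i = 0, 1, 2, …
Jan 10, 1994 is 30 days after the start; 30 ÷ 20 = 1 remainder 10; since the remainder is 10, round up to i = 2. First occurrence in the window: #3 on Jan 20, 1994 (2×20 = 40 days in).
Oct 26, 1994 is 319 days after the start; 319 ÷ 20 = 15 remainder 19. Last occurrence in the window: #16 on Oct 7, 1994.
Occurrences #3 through #16: 14 in total.

14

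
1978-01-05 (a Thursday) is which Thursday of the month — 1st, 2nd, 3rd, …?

1st

Day 5 falls in week ⌈5/7⌉ of the month.
Days 1–7 hold the 1st Thursday, 8–14 the 2nd, 15–21 the 3rd, 22–28 the 4th, 29–31 the 5th.
5 is in the range for the 1st.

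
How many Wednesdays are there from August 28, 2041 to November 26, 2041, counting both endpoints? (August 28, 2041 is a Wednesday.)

13

August 28, 2041 is a Wednesday; the first Wednesday on or after it is August 28, 2041.
From August 28, 2041 to November 26, 2041: 3 + 30 + 31 + 26 = 90 days (rest of August, September, October, November).
90 ÷ 7 = 12 full weeks with remainder 6, so 12 more Wednesdays after the first → 13.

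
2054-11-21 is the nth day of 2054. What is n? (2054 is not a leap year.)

Days in months before November: 31 + 28 + 31 + 30 + 31 + 30 + 31 + 31 + 30 + 31 = 304.
Plus 21 days into November → day 325.

325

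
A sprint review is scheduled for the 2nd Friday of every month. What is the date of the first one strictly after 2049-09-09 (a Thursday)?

September 2049 starts on a Wednesday; its first Friday is the 3rd, so the 2nd Friday is the 10th — 2049-09-10.
2049-09-10 is after 2049-09-09, so that is the next one.

2049-09-10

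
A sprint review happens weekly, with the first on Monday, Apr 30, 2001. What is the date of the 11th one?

The 11th occurrence is 10 intervals after the first: 10 × 7 = 70 days after Apr 30, 2001.
Apr has 30 days — 0 days to the end of Apr leaves 70.
May has 31 days (39 left).
Jun has 30 days (9 left).
9 days into Jul → Jul 9, 2001.

Jul 9, 2001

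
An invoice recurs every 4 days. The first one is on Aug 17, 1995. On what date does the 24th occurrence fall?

The 24th occurrence is 23 intervals after the first: 23 × 4 = 92 days after Aug 17, 1995.
Aug has 31 days — 14 days to the end of Aug leaves 78.
Sep has 30 days (48 left).
Oct has 31 days (17 left).
17 days into Nov → Nov 17, 1995.

Nov 17, 1995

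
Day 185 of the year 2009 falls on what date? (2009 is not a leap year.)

July 4, 2009

January has 31 days (185 − 31 = 154 remain).
February has 28 days (154 − 28 = 126 remain).
March has 31 days (126 − 31 = 95 remain).
April has 30 days (95 − 30 = 65 remain).
May has 31 days (65 − 31 = 34 remain).
June has 30 days (34 − 30 = 4 remain).
4 into July → July 4.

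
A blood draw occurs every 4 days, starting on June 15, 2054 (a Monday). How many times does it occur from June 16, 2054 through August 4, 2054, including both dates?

Occurrences land 4·i days after June 15, 2054 for i = 0, 1, 2, …
June 16, 2054 is 1 day after the start; 1 ÷ 4 = 0 remainder 1; since the remainder is 1, round up to i = 1. First occurrence in the window: #2 on June 19, 2054 (1×4 = 4 days in).
August 4, 2054 is 50 days after the start; 50 ÷ 4 = 12 remainder 2. Last occurrence in the window: #13 on August 2, 2054.
Occurrences #2 through #13: 12 in total.

12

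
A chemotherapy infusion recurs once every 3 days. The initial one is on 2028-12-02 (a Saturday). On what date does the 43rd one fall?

2029-04-07

The 43rd occurrence is 42 intervals after the first: 42 × 3 = 126 days after 2028-12-02.
December has 31 days — 29 days to the end of December leaves 97.
January has 31 days (66 left).
February has 28 days (38 left).
March has 31 days (7 left).
7 days into April → 2029-04-07.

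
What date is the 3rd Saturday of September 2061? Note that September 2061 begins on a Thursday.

17 September 2061

September 2061 begins on a Thursday, so the first Saturday is September 3 (2 days later).
The 3rd Saturday is 2 weeks later: 3 + 14 = 17.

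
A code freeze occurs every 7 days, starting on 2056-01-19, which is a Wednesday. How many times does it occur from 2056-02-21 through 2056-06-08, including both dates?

Occurrences land 7·i days after 2056-01-19 for i = 0, 1, 2, …
2056-02-21 is 33 days after the start; 33 ÷ 7 = 4 remainder 5; since the remainder is 5, round up to i = 5. First occurrence in the window: #6 on 2056-02-23 (5×7 = 35 days in).
2056-06-08 is 141 days after the start; 141 ÷ 7 = 20 remainder 1. Last occurrence in the window: #21 on 2056-06-07.
Occurrences #6 through #21: 16 in total.

16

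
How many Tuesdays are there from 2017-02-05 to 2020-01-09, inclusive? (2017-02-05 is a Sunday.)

153

2017-02-05 is a Sunday; the first Tuesday on or after it is 2017-02-07 (2 days later).
From 2017-02-07 to 2020-01-09: 327 + 365 + 365 + 9 = 1066 days (rest of 2017, 2018, 2019, to 2020-01-09 in 2020).
1066 ÷ 7 = 152 full weeks with remainder 2, so 152 more Tuesdays after the first → 153.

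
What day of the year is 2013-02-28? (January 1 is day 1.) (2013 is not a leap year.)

Days in months before February: 31 = 31.
Plus 28 days into February → day 59.

59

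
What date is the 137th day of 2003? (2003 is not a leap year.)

January has 31 days (137 − 31 = 106 remain).
February has 28 days (106 − 28 = 78 remain).
March has 31 days (78 − 31 = 47 remain).
April has 30 days (47 − 30 = 17 remain).
17 into May → May 17.

May 17, 2003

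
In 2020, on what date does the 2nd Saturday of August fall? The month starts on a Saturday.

August 2020 begins on a Saturday, so the first Saturday is August 1.
The 2nd Saturday is 1 weeks later: 1 + 7 = 8.

August 8, 2020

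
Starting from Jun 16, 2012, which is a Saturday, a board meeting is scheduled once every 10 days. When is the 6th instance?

The 6th occurrence is 5 intervals after the first: 5 × 10 = 50 days after Jun 16, 2012.
Jun has 30 days — 14 days to the end of Jun leaves 36.
Jul has 31 days (5 left).
5 days into Aug → Aug 5, 2012.

Aug 5, 2012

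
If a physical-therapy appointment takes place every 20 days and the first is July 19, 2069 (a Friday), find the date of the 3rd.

The 3rd occurrence is 2 intervals after the first: 2 × 20 = 40 days after July 19, 2069.
July has 31 days — 12 days to the end of July leaves 28.
28 days into August → August 28, 2069.

August 28, 2069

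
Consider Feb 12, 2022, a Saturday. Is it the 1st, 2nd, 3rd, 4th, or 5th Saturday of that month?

2nd

Day 12 falls in week ⌈12/7⌉ of the month.
Days 1–7 hold the 1st Saturday, 8–14 the 2nd, 15–21 the 3rd, 22–28 the 4th, 29–31 the 5th.
12 is in the range for the 2nd.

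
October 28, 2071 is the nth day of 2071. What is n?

301

Days in months before October: 31 + 28 + 31 + 30 + 31 + 30 + 31 + 31 + 30 = 273.
Plus 28 days into October → day 301.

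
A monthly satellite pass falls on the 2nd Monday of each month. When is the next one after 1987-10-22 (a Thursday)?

October 1987 starts on a Thursday; its first Monday is the 5th, so the 2nd Monday is the 12th — 1987-10-12.
That is not after 1987-10-22, so look at November 1987.
November 1987 starts on a Sunday; its first Monday is the 2nd, so the 2nd Monday is the 9th — 1987-11-09.

1987-11-09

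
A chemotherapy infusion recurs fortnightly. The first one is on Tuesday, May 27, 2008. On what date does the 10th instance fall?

The 10th occurrence is 9 intervals after the first: 9 × 14 = 126 days after May 27, 2008.
May has 31 days — 4 days to the end of May leaves 122.
Jun has 30 days (92 left).
Jul has 31 days (61 left).
Aug has 31 days (30 left).
30 days into Sep → Sep 30, 2008.

Sep 30, 2008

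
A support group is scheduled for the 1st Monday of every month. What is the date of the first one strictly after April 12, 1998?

April 1998 starts on a Wednesday, so its 1st Monday is April 6, 1998 (5 days in).
That is not after April 12, 1998, so look at May 1998.
May 1998 starts on a Friday, so its 1st Monday is May 4, 1998 (3 days in).

May 4, 1998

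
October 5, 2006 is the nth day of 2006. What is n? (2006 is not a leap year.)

278

Days in months before October: 31 + 28 + 31 + 30 + 31 + 30 + 31 + 31 + 30 = 273.
Plus 5 days into October → day 278.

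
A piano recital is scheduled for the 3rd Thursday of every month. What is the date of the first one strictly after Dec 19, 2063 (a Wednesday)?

Dec 2063 starts on a Saturday; its first Thursday is the 6th, so the 3rd Thursday is the 20th — Dec 20, 2063.
Dec 20, 2063 is after Dec 19, 2063, so that is the next one.

Dec 20, 2063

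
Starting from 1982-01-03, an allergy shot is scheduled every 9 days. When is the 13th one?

The 13th occurrence is 12 intervals after the first: 12 × 9 = 108 days after 1982-01-03.
January has 31 days — 28 days to the end of January leaves 80.
February has 28 days (52 left).
March has 31 days (21 left).
21 days into April → 1982-04-21.

1982-04-21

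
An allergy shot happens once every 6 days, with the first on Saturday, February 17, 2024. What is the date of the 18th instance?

The 18th occurrence is 17 intervals after the first: 17 × 6 = 102 days after February 17, 2024.
February has 29 days — 12 days to the end of February leaves 90.
March has 31 days (59 left).
April has 30 days (29 left).
29 days into May → May 29, 2024.

May 29, 2024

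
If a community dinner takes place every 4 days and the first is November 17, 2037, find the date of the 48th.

May 24, 2038

The 48th occurrence is 47 intervals after the first: 47 × 4 = 188 days after November 17, 2037.
November has 30 days — 13 days to the end of November leaves 175.
December has 31 days (144 left).
January has 31 days (113 left).
February has 28 days (85 left).
March has 31 days (54 left).
April has 30 days (24 left).
24 days into May → May 24, 2038.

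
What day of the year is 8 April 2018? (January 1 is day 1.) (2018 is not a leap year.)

Days in months before April: 31 + 28 + 31 = 90.
Plus 8 days into April → day 98.

98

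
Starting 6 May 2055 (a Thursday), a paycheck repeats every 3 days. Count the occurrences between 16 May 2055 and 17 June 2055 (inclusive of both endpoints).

11

Occurrences land 3·i days after 6 May 2055 for i = 0, 1, 2, …
16 May 2055 is 10 days after the start; 10 ÷ 3 = 3 remainder 1; since the remainder is 1, round up to i = 4. First occurrence in the window: #5 on 18 May 2055 (4×3 = 12 days in).
17 June 2055 is 42 days after the start; 42 ÷ 3 = 14 remainder 0. Last occurrence in the window: #15 on 17 June 2055.
Occurrences #5 through #15: 11 in total.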